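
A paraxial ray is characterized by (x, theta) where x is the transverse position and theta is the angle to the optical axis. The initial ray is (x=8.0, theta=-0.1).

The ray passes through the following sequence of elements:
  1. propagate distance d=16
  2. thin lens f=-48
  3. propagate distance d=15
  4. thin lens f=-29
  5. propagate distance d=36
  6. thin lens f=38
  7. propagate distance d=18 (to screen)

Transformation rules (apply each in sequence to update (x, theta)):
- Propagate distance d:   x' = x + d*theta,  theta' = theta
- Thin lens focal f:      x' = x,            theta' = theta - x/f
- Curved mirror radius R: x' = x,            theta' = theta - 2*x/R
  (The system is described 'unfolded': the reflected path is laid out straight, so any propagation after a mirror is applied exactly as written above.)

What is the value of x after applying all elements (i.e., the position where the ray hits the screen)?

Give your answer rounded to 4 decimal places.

Initial: x=8.0000 theta=-0.1000
After 1 (propagate distance d=16): x=6.4000 theta=-0.1000
After 2 (thin lens f=-48): x=6.4000 theta=1/30 (≈0.0333)
After 3 (propagate distance d=15): x=6.9000 theta=1/30 (≈0.0333)
After 4 (thin lens f=-29): x=6.9000 theta=118/435 (≈0.2713)
After 5 (propagate distance d=36): x=4833/290 (≈16.6655) theta=118/435 (≈0.2713)
After 6 (thin lens f=38): x=4833/290 (≈16.6655) theta=-5531/33060 (≈-0.1673)
After 7 (propagate distance d=18 (to screen)): x=37617/2755 (≈13.6541) theta=-5531/33060 (≈-0.1673)
Rounded to 4 decimal places: x = 13.6541

Answer: 13.6541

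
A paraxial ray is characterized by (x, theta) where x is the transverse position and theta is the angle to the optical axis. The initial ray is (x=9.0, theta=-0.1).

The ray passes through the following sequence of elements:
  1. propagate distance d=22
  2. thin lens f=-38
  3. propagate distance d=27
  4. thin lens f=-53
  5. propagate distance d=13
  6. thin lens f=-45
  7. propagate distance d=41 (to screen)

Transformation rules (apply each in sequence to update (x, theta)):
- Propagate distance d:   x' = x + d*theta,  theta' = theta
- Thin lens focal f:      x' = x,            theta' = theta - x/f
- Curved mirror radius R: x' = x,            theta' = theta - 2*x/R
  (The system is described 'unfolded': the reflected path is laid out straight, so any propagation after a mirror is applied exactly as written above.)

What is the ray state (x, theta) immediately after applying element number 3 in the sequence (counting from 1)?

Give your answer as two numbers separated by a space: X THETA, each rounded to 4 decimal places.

Answer: 8.9316 0.0789

Derivation:
Initial: x=9.0000 theta=-0.1000
After 1 (propagate distance d=22): x=6.8000 theta=-0.1000
After 2 (thin lens f=-38): x=6.8000 theta=3/38 (≈0.0789)
After 3 (propagate distance d=27): x=1697/190 (≈8.9316) theta=3/38 (≈0.0789)
Rounded to 4 decimal places: x = 8.9316, theta = 0.0789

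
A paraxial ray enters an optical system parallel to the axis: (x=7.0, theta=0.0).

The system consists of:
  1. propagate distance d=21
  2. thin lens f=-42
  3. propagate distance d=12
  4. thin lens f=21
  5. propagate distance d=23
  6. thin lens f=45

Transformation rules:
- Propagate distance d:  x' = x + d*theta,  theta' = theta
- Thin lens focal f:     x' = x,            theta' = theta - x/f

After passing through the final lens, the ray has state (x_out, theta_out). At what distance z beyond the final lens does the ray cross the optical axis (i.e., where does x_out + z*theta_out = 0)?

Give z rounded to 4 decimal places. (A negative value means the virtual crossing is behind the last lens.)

Answer: 9.0726

Derivation:
Initial: x=7.0000 theta=0.0000
After 1 (propagate distance d=21): x=7.0000 theta=0.0000
After 2 (thin lens f=-42): x=7.0000 theta=1/6 (≈0.1667)
After 3 (propagate distance d=12): x=9.0000 theta=1/6 (≈0.1667)
After 4 (thin lens f=21): x=9.0000 theta=-11/42 (≈-0.2619)
After 5 (propagate distance d=23): x=125/42 (≈2.9762) theta=-11/42 (≈-0.2619)
After 6 (thin lens f=45): x=125/42 (≈2.9762) theta=-62/189 (≈-0.3280)
z_focus = -x_out/theta_out = -(125/42)/(-62/189) = 1125/124 ≈ 9.0726
Rounded to 4 decimal places: z = 9.0726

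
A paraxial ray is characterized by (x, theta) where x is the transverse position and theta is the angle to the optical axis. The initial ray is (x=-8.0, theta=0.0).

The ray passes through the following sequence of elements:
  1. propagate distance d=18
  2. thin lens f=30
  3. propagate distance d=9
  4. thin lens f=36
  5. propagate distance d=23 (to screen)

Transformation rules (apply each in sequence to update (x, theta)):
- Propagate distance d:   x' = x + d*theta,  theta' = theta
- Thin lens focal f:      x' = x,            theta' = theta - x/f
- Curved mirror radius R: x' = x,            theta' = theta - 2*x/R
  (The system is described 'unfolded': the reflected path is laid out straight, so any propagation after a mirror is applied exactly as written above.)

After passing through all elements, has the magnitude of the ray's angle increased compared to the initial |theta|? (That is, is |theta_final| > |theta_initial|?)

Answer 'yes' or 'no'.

Initial: x=-8.0000 theta=0.0000
After 1 (propagate distance d=18): x=-8.0000 theta=0.0000
After 2 (thin lens f=30): x=-8.0000 theta=4/15 (≈0.2667)
After 3 (propagate distance d=9): x=-5.6000 theta=4/15 (≈0.2667)
After 4 (thin lens f=36): x=-5.6000 theta=19/45 (≈0.4222)
After 5 (propagate distance d=23 (to screen)): x=37/9 (≈4.1111) theta=19/45 (≈0.4222)
|theta_initial|=0.0000 |theta_final|=19/45 (≈0.4222) -> increased

Answer: yes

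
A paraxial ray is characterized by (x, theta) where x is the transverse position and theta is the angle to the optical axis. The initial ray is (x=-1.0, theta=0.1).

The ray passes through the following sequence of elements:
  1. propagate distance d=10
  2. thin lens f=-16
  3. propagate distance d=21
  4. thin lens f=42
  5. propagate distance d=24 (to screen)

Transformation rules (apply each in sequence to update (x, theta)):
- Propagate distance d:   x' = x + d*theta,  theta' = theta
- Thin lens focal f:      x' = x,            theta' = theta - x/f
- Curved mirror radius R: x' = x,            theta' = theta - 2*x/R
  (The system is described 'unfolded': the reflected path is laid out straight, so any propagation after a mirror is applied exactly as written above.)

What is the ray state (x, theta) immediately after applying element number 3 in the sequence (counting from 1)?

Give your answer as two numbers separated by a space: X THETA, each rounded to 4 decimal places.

Initial: x=-1.0000 theta=0.1000
After 1 (propagate distance d=10): x=0.0000 theta=0.1000
After 2 (thin lens f=-16): x=0.0000 theta=0.1000
After 3 (propagate distance d=21): x=2.1000 theta=0.1000
Rounded to 4 decimal places: x = 2.1000, theta = 0.1000

Answer: 2.1000 0.1000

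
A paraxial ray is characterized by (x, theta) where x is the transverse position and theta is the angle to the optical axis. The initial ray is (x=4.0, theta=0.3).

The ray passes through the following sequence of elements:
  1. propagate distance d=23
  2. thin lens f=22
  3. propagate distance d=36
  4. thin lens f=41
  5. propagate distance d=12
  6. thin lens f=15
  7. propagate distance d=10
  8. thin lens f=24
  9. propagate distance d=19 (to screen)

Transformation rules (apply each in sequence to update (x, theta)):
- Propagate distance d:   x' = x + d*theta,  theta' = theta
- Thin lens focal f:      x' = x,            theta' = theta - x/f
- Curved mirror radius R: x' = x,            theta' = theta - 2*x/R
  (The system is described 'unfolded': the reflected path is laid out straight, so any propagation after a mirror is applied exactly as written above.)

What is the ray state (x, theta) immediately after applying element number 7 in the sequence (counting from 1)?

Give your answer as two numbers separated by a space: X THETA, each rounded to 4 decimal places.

Initial: x=4.0000 theta=0.3000
After 1 (propagate distance d=23): x=10.9000 theta=0.3000
After 2 (thin lens f=22): x=10.9000 theta=-43/220 (≈-0.1955)
After 3 (propagate distance d=36): x=85/22 (≈3.8636) theta=-43/220 (≈-0.1955)
After 4 (thin lens f=41): x=85/22 (≈3.8636) theta=-2613/9020 (≈-0.2897)
After 5 (propagate distance d=12): x=1747/4510 (≈0.3874) theta=-2613/9020 (≈-0.2897)
After 6 (thin lens f=15): x=1747/4510 (≈0.3874) theta=-42689/135300 (≈-0.3155)
After 7 (propagate distance d=10): x=-18724/6765 (≈-2.7678) theta=-42689/135300 (≈-0.3155)
Rounded to 4 decimal places: x = -2.7678, theta = -0.3155

Answer: -2.7678 -0.3155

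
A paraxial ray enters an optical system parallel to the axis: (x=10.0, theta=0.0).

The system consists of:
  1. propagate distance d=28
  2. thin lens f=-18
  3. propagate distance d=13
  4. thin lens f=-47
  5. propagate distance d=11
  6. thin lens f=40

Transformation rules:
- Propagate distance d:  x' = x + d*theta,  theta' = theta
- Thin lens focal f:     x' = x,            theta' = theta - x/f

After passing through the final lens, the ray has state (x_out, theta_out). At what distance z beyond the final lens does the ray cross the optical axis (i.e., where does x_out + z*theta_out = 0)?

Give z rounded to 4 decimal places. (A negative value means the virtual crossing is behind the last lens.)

Answer: -115.0311

Derivation:
Initial: x=10.0000 theta=0.0000
After 1 (propagate distance d=28): x=10.0000 theta=0.0000
After 2 (thin lens f=-18): x=10.0000 theta=5/9 (≈0.5556)
After 3 (propagate distance d=13): x=155/9 (≈17.2222) theta=5/9 (≈0.5556)
After 4 (thin lens f=-47): x=155/9 (≈17.2222) theta=130/141 (≈0.9220)
After 5 (propagate distance d=11): x=11575/423 (≈27.3641) theta=130/141 (≈0.9220)
After 6 (thin lens f=40): x=11575/423 (≈27.3641) theta=805/3384 (≈0.2379)
z_focus = -x_out/theta_out = -(11575/423)/(805/3384) = -18520/161 ≈ -115.0311
Rounded to 4 decimal places: z = -115.0311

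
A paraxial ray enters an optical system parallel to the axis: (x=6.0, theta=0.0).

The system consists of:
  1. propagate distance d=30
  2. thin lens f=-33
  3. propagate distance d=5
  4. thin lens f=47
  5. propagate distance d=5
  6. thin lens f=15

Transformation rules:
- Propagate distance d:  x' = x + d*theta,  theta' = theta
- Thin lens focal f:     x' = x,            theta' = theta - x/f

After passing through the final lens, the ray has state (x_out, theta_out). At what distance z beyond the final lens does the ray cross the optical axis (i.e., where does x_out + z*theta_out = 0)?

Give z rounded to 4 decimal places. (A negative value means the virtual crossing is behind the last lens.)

Answer: 16.1940

Derivation:
Initial: x=6.0000 theta=0.0000
After 1 (propagate distance d=30): x=6.0000 theta=0.0000
After 2 (thin lens f=-33): x=6.0000 theta=2/11 (≈0.1818)
After 3 (propagate distance d=5): x=76/11 (≈6.9091) theta=2/11 (≈0.1818)
After 4 (thin lens f=47): x=76/11 (≈6.9091) theta=18/517 (≈0.0348)
After 5 (propagate distance d=5): x=3662/517 (≈7.0832) theta=18/517 (≈0.0348)
After 6 (thin lens f=15): x=3662/517 (≈7.0832) theta=-3392/7755 (≈-0.4374)
z_focus = -x_out/theta_out = -(3662/517)/(-3392/7755) = 27465/1696 ≈ 16.1940
Rounded to 4 decimal places: z = 16.1940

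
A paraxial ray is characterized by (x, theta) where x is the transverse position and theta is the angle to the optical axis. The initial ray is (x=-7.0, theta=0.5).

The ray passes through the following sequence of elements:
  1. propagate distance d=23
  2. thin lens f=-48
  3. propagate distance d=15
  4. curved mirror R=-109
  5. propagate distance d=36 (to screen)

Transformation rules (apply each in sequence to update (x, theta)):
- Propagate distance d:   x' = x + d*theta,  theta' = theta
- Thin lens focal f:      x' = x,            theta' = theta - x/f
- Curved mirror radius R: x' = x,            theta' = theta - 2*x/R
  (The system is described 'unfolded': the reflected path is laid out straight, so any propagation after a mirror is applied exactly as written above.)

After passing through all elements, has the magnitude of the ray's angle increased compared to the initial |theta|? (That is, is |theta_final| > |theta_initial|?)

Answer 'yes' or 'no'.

Answer: yes

Derivation:
Initial: x=-7.0000 theta=0.5000
After 1 (propagate distance d=23): x=4.5000 theta=0.5000
After 2 (thin lens f=-48): x=4.5000 theta=19/32 (≈0.5938)
After 3 (propagate distance d=15): x=429/32 (≈13.4063) theta=19/32 (≈0.5938)
After 4 (curved mirror R=-109): x=429/32 (≈13.4063) theta=2929/3488 (≈0.8397)
After 5 (propagate distance d=36 (to screen)): x=152205/3488 (≈43.6368) theta=2929/3488 (≈0.8397)
|theta_initial|=0.5000 |theta_final|=2929/3488 (≈0.8397) -> increased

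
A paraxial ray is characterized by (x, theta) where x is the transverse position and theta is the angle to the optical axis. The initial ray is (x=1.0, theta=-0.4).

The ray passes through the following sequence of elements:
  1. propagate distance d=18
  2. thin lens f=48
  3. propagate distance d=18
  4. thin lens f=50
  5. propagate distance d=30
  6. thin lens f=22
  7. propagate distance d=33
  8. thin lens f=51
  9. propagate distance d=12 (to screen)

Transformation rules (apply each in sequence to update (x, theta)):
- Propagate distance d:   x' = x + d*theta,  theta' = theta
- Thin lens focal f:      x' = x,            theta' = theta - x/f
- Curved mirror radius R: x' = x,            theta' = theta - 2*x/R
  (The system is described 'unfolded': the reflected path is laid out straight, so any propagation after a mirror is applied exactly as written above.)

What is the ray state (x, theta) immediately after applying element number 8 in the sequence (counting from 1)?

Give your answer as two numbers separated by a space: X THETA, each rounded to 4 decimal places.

Answer: 4.6495 0.4302

Derivation:
Initial: x=1.0000 theta=-0.4000
After 1 (propagate distance d=18): x=-6.2000 theta=-0.4000
After 2 (thin lens f=48): x=-6.2000 theta=-13/48 (≈-0.2708)
After 3 (propagate distance d=18): x=-11.0750 theta=-13/48 (≈-0.2708)
After 4 (thin lens f=50): x=-11.0750 theta=-37/750 (≈-0.0493)
After 5 (propagate distance d=30): x=-12.5550 theta=-37/750 (≈-0.0493)
After 6 (thin lens f=22): x=-12.5550 theta=34409/66000 (≈0.5213)
After 7 (propagate distance d=33): x=4.6495 theta=34409/66000 (≈0.5213)
After 8 (thin lens f=51): x=4.6495 theta=1183/2750 (≈0.4302)
Rounded to 4 decimal places: x = 4.6495, theta = 0.4302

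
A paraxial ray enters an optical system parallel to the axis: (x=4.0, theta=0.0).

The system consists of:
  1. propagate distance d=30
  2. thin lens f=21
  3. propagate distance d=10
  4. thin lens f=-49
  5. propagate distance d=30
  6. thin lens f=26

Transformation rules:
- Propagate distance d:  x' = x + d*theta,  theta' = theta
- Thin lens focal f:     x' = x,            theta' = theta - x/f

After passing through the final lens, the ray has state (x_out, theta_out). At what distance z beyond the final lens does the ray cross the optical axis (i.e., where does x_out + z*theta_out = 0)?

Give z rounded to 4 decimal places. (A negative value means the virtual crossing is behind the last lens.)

Answer: -40.3773

Derivation:
Initial: x=4.0000 theta=0.0000
After 1 (propagate distance d=30): x=4.0000 theta=0.0000
After 2 (thin lens f=21): x=4.0000 theta=-4/21 (≈-0.1905)
After 3 (propagate distance d=10): x=44/21 (≈2.0952) theta=-4/21 (≈-0.1905)
After 4 (thin lens f=-49): x=44/21 (≈2.0952) theta=-152/1029 (≈-0.1477)
After 5 (propagate distance d=30): x=-2404/1029 (≈-2.3362) theta=-152/1029 (≈-0.1477)
After 6 (thin lens f=26): x=-2404/1029 (≈-2.3362) theta=-258/4459 (≈-0.0579)
z_focus = -x_out/theta_out = -(-2404/1029)/(-258/4459) = -15626/387 ≈ -40.3773
Rounded to 4 decimal places: z = -40.3773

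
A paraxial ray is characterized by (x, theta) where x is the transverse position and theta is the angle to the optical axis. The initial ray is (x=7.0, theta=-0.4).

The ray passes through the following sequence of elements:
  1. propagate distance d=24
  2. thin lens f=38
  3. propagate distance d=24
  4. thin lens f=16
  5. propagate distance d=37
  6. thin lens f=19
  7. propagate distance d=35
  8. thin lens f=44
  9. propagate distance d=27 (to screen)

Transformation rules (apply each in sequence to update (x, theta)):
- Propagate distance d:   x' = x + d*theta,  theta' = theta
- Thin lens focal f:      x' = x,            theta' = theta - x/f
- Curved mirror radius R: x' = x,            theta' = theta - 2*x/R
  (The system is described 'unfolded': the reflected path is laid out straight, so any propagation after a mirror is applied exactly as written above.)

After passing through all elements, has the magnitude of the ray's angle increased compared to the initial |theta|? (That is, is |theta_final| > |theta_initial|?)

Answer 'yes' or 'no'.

Initial: x=7.0000 theta=-0.4000
After 1 (propagate distance d=24): x=-2.6000 theta=-0.4000
After 2 (thin lens f=38): x=-2.6000 theta=-63/190 (≈-0.3316)
After 3 (propagate distance d=24): x=-1003/95 (≈-10.5579) theta=-63/190 (≈-0.3316)
After 4 (thin lens f=16): x=-1003/95 (≈-10.5579) theta=499/1520 (≈0.3283)
After 5 (propagate distance d=37): x=483/304 (≈1.5888) theta=499/1520 (≈0.3283)
After 6 (thin lens f=19): x=483/304 (≈1.5888) theta=3533/14440 (≈0.2447)
After 7 (propagate distance d=35): x=58639/5776 (≈10.1522) theta=3533/14440 (≈0.2447)
After 8 (thin lens f=44): x=58639/5776 (≈10.1522) theta=17709/1270720 (≈0.0139)
After 9 (propagate distance d=27 (to screen)): x=13378723/1270720 (≈10.5285) theta=17709/1270720 (≈0.0139)
|theta_initial|=0.4000 |theta_final|=17709/1270720 (≈0.0139) -> not increased

Answer: no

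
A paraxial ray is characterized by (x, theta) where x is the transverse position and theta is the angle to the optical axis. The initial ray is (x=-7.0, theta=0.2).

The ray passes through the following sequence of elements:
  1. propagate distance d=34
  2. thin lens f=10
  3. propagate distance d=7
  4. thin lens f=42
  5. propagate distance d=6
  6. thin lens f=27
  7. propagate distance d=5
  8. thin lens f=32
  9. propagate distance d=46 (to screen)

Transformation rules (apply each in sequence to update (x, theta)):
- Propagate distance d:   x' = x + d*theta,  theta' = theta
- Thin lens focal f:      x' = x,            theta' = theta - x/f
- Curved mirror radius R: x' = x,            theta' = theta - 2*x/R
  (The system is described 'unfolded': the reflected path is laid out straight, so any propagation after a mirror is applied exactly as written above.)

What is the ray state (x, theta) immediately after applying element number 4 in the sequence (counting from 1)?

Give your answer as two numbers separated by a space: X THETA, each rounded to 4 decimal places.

Answer: 1.3400 0.1881

Derivation:
Initial: x=-7.0000 theta=0.2000
After 1 (propagate distance d=34): x=-0.2000 theta=0.2000
After 2 (thin lens f=10): x=-0.2000 theta=0.2200
After 3 (propagate distance d=7): x=1.3400 theta=0.2200
After 4 (thin lens f=42): x=1.3400 theta=79/420 (≈0.1881)
Rounded to 4 decimal places: x = 1.3400, theta = 0.1881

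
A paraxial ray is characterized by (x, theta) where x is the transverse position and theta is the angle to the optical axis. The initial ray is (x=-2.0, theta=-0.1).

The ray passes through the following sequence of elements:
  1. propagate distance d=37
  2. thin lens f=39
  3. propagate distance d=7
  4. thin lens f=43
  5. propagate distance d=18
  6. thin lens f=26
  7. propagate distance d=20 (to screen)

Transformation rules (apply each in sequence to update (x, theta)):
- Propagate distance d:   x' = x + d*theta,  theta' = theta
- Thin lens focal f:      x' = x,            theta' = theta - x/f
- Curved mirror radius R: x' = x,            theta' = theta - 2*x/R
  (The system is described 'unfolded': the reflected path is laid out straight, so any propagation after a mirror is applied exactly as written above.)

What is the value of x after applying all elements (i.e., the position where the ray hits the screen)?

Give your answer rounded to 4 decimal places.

Answer: 2.8943

Derivation:
Initial: x=-2.0000 theta=-0.1000
After 1 (propagate distance d=37): x=-5.7000 theta=-0.1000
After 2 (thin lens f=39): x=-5.7000 theta=3/65 (≈0.0462)
After 3 (propagate distance d=7): x=-699/130 (≈-5.3769) theta=3/65 (≈0.0462)
After 4 (thin lens f=43): x=-699/130 (≈-5.3769) theta=957/5590 (≈0.1712)
After 5 (propagate distance d=18): x=-987/430 (≈-2.2953) theta=957/5590 (≈0.1712)
After 6 (thin lens f=26): x=-987/430 (≈-2.2953) theta=2901/11180 (≈0.2595)
After 7 (propagate distance d=20 (to screen)): x=16179/5590 (≈2.8943) theta=2901/11180 (≈0.2595)
Rounded to 4 decimal places: x = 2.8943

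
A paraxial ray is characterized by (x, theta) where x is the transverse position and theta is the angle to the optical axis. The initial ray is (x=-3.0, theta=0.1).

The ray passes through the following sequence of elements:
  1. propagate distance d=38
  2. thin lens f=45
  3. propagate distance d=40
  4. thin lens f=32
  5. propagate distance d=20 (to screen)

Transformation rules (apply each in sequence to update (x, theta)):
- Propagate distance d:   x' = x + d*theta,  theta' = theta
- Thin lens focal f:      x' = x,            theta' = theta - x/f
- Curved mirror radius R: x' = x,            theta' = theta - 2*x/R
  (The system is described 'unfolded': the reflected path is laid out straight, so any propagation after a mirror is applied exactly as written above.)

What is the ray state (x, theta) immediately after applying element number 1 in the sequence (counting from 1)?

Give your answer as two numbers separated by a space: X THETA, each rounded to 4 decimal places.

Answer: 0.8000 0.1000

Derivation:
Initial: x=-3.0000 theta=0.1000
After 1 (propagate distance d=38): x=0.8000 theta=0.1000
Rounded to 4 decimal places: x = 0.8000, theta = 0.1000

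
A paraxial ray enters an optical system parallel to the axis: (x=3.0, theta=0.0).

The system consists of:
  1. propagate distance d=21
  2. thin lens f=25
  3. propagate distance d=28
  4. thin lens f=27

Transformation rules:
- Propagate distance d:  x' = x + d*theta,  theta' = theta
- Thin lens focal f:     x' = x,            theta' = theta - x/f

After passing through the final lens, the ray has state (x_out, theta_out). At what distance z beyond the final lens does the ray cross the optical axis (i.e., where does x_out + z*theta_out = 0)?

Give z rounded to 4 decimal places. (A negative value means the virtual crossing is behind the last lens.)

Answer: -3.3750

Derivation:
Initial: x=3.0000 theta=0.0000
After 1 (propagate distance d=21): x=3.0000 theta=0.0000
After 2 (thin lens f=25): x=3.0000 theta=-0.1200
After 3 (propagate distance d=28): x=-0.3600 theta=-0.1200
After 4 (thin lens f=27): x=-0.3600 theta=-8/75 (≈-0.1067)
z_focus = -x_out/theta_out = -(-0.3600)/(-8/75) = -3.3750
Rounded to 4 decimal places: z = -3.3750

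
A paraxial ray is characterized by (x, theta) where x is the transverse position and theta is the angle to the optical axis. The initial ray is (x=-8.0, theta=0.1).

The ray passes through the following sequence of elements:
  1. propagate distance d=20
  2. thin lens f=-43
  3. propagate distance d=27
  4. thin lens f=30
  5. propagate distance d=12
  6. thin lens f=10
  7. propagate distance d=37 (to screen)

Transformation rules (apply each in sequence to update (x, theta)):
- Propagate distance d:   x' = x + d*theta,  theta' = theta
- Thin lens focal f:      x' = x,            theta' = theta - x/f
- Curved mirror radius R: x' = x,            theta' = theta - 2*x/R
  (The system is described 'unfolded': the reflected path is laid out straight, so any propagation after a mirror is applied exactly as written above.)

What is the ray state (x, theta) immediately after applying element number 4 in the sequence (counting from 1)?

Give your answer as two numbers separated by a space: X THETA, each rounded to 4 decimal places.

Initial: x=-8.0000 theta=0.1000
After 1 (propagate distance d=20): x=-6.0000 theta=0.1000
After 2 (thin lens f=-43): x=-6.0000 theta=-17/430 (≈-0.0395)
After 3 (propagate distance d=27): x=-3039/430 (≈-7.0674) theta=-17/430 (≈-0.0395)
After 4 (thin lens f=30): x=-3039/430 (≈-7.0674) theta=843/4300 (≈0.1960)
Rounded to 4 decimal places: x = -7.0674, theta = 0.1960

Answer: -7.0674 0.1960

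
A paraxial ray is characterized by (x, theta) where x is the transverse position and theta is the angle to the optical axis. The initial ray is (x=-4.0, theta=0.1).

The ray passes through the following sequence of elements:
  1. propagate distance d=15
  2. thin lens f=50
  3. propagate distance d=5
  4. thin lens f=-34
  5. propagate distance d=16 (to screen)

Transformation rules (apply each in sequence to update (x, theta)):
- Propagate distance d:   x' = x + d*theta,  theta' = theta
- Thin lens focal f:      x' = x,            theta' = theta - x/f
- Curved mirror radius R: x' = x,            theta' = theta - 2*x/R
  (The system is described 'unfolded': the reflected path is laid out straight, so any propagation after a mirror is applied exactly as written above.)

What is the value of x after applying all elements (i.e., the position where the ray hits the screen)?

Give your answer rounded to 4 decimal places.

Answer: -0.1735

Derivation:
Initial: x=-4.0000 theta=0.1000
After 1 (propagate distance d=15): x=-2.5000 theta=0.1000
After 2 (thin lens f=50): x=-2.5000 theta=0.1500
After 3 (propagate distance d=5): x=-1.7500 theta=0.1500
After 4 (thin lens f=-34): x=-1.7500 theta=67/680 (≈0.0985)
After 5 (propagate distance d=16 (to screen)): x=-59/340 (≈-0.1735) theta=67/680 (≈0.0985)
Rounded to 4 decimal places: x = -0.1735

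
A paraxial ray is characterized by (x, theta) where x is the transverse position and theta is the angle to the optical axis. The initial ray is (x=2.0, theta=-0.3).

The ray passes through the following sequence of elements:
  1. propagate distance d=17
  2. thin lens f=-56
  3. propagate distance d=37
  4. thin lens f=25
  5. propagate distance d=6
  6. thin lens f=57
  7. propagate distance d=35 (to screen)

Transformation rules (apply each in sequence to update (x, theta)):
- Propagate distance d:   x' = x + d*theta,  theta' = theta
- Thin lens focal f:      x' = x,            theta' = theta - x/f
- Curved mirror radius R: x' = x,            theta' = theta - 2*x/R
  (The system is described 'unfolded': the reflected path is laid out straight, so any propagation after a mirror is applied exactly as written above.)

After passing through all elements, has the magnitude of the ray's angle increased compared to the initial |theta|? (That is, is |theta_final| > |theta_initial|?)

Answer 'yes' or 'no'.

Initial: x=2.0000 theta=-0.3000
After 1 (propagate distance d=17): x=-3.1000 theta=-0.3000
After 2 (thin lens f=-56): x=-3.1000 theta=-199/560 (≈-0.3554)
After 3 (propagate distance d=37): x=-9099/560 (≈-16.2482) theta=-199/560 (≈-0.3554)
After 4 (thin lens f=25): x=-9099/560 (≈-16.2482) theta=1031/3500 (≈0.2946)
After 5 (propagate distance d=6): x=-202731/14000 (≈-14.4808) theta=1031/3500 (≈0.2946)
After 6 (thin lens f=57): x=-202731/14000 (≈-14.4808) theta=145933/266000 (≈0.5486)
After 7 (propagate distance d=35 (to screen)): x=627883/133000 (≈4.7209) theta=145933/266000 (≈0.5486)
|theta_initial|=0.3000 |theta_final|=145933/266000 (≈0.5486) -> increased

Answer: yes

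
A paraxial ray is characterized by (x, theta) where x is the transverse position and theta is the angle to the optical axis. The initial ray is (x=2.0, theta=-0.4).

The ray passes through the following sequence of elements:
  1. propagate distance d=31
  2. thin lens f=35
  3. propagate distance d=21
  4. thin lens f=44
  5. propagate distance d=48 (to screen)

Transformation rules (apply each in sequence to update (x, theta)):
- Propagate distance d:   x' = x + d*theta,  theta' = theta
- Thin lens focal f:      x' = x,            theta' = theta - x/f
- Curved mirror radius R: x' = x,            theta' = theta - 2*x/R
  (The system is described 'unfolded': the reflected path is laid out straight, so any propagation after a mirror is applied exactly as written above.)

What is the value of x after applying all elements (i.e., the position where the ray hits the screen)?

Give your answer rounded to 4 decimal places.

Answer: -3.7953

Derivation:
Initial: x=2.0000 theta=-0.4000
After 1 (propagate distance d=31): x=-10.4000 theta=-0.4000
After 2 (thin lens f=35): x=-10.4000 theta=-18/175 (≈-0.1029)
After 3 (propagate distance d=21): x=-12.5600 theta=-18/175 (≈-0.1029)
After 4 (thin lens f=44): x=-12.5600 theta=703/3850 (≈0.1826)
After 5 (propagate distance d=48 (to screen)): x=-7306/1925 (≈-3.7953) theta=703/3850 (≈0.1826)
Rounded to 4 decimal places: x = -3.7953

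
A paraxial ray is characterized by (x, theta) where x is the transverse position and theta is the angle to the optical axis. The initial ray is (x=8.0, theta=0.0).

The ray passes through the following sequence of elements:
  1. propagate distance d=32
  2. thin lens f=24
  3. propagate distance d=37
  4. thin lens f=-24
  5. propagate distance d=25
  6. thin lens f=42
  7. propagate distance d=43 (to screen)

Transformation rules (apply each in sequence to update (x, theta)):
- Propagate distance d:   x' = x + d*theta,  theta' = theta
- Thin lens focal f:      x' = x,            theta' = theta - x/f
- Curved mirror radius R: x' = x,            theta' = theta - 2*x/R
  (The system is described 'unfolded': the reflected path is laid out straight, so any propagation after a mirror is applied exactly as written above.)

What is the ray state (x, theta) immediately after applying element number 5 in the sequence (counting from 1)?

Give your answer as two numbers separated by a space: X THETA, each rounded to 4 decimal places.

Initial: x=8.0000 theta=0.0000
After 1 (propagate distance d=32): x=8.0000 theta=0.0000
After 2 (thin lens f=24): x=8.0000 theta=-1/3 (≈-0.3333)
After 3 (propagate distance d=37): x=-13/3 (≈-4.3333) theta=-1/3 (≈-0.3333)
After 4 (thin lens f=-24): x=-13/3 (≈-4.3333) theta=-37/72 (≈-0.5139)
After 5 (propagate distance d=25): x=-1237/72 (≈-17.1806) theta=-37/72 (≈-0.5139)
Rounded to 4 decimal places: x = -17.1806, theta = -0.5139

Answer: -17.1806 -0.5139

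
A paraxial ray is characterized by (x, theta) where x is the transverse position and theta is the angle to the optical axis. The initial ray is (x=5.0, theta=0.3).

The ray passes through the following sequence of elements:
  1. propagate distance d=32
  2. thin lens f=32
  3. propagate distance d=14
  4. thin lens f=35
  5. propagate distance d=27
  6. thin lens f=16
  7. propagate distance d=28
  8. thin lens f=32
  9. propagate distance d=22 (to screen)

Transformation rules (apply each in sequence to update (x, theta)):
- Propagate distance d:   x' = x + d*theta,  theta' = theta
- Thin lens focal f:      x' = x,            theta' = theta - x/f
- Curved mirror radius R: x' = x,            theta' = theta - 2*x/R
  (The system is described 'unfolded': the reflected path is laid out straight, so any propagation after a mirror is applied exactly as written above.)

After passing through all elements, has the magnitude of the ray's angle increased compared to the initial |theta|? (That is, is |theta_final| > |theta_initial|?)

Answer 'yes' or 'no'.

Answer: no

Derivation:
Initial: x=5.0000 theta=0.3000
After 1 (propagate distance d=32): x=14.6000 theta=0.3000
After 2 (thin lens f=32): x=14.6000 theta=-5/32 (≈-0.1563)
After 3 (propagate distance d=14): x=12.4125 theta=-5/32 (≈-0.1563)
After 4 (thin lens f=35): x=12.4125 theta=-2861/5600 (≈-0.5109)
After 5 (propagate distance d=27): x=-7737/5600 (≈-1.3816) theta=-2861/5600 (≈-0.5109)
After 6 (thin lens f=16): x=-7737/5600 (≈-1.3816) theta=-38039/89600 (≈-0.4245)
After 7 (propagate distance d=28): x=-297221/22400 (≈-13.2688) theta=-38039/89600 (≈-0.4245)
After 8 (thin lens f=32): x=-297221/22400 (≈-13.2688) theta=-1013/102400 (≈-0.0099)
After 9 (propagate distance d=22 (to screen)): x=-4833537/358400 (≈-13.4864) theta=-1013/102400 (≈-0.0099)
|theta_initial|=0.3000 |theta_final|=1013/102400 (≈0.0099) -> not increased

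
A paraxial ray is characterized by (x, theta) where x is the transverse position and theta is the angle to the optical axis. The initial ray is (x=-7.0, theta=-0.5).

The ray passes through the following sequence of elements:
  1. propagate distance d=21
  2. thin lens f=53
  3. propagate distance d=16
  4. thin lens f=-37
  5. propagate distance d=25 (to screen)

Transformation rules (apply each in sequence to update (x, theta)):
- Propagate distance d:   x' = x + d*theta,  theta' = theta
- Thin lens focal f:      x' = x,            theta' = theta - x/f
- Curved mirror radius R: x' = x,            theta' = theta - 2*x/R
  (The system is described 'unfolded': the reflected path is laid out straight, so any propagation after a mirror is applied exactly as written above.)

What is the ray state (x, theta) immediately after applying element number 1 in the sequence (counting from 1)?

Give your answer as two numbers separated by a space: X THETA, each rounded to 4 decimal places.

Answer: -17.5000 -0.5000

Derivation:
Initial: x=-7.0000 theta=-0.5000
After 1 (propagate distance d=21): x=-17.5000 theta=-0.5000
Rounded to 4 decimal places: x = -17.5000, theta = -0.5000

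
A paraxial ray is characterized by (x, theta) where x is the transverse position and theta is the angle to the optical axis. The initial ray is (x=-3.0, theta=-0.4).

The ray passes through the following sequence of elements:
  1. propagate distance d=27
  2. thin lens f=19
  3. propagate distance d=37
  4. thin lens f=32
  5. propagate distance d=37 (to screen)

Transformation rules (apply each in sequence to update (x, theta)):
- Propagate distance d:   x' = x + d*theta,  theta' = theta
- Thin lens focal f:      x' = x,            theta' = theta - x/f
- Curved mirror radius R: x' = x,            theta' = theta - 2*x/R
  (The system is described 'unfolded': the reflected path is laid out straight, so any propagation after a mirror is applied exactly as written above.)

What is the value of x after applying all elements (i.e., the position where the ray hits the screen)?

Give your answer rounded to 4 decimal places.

Answer: 12.3434

Derivation:
Initial: x=-3.0000 theta=-0.4000
After 1 (propagate distance d=27): x=-13.8000 theta=-0.4000
After 2 (thin lens f=19): x=-13.8000 theta=31/95 (≈0.3263)
After 3 (propagate distance d=37): x=-164/95 (≈-1.7263) theta=31/95 (≈0.3263)
After 4 (thin lens f=32): x=-164/95 (≈-1.7263) theta=289/760 (≈0.3803)
After 5 (propagate distance d=37 (to screen)): x=9381/760 (≈12.3434) theta=289/760 (≈0.3803)
Rounded to 4 decimal places: x = 12.3434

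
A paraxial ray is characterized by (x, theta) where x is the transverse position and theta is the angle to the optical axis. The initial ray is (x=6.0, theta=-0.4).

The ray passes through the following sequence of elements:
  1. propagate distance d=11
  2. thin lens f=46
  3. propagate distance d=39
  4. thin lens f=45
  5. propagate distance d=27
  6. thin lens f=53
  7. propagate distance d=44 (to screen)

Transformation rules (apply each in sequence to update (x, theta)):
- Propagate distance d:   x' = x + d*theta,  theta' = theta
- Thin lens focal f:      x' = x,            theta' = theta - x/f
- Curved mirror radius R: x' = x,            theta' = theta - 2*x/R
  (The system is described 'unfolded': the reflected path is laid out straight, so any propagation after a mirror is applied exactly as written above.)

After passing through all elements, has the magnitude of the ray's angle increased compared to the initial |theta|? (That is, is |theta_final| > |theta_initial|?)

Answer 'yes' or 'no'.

Initial: x=6.0000 theta=-0.4000
After 1 (propagate distance d=11): x=1.6000 theta=-0.4000
After 2 (thin lens f=46): x=1.6000 theta=-10/23 (≈-0.4348)
After 3 (propagate distance d=39): x=-1766/115 (≈-15.3565) theta=-10/23 (≈-0.4348)
After 4 (thin lens f=45): x=-1766/115 (≈-15.3565) theta=-484/5175 (≈-0.0935)
After 5 (propagate distance d=27): x=-10282/575 (≈-17.8817) theta=-484/5175 (≈-0.0935)
After 6 (thin lens f=53): x=-10282/575 (≈-17.8817) theta=1262/5175 (≈0.2439)
After 7 (propagate distance d=44 (to screen)): x=-7402/1035 (≈-7.1517) theta=1262/5175 (≈0.2439)
|theta_initial|=0.4000 |theta_final|=1262/5175 (≈0.2439) -> not increased

Answer: no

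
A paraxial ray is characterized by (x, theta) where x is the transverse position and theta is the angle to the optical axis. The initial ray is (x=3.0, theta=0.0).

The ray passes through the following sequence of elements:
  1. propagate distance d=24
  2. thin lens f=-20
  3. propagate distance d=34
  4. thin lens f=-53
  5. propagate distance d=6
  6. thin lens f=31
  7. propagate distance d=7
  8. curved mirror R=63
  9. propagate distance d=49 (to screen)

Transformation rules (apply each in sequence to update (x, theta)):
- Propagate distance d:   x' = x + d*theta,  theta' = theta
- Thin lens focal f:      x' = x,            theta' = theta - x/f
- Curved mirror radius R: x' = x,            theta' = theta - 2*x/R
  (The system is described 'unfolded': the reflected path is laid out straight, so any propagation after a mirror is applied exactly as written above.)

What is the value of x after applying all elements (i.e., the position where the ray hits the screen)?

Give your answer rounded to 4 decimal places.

Answer: -6.2796

Derivation:
Initial: x=3.0000 theta=0.0000
After 1 (propagate distance d=24): x=3.0000 theta=0.0000
After 2 (thin lens f=-20): x=3.0000 theta=0.1500
After 3 (propagate distance d=34): x=8.1000 theta=0.1500
After 4 (thin lens f=-53): x=8.1000 theta=321/1060 (≈0.3028)
After 5 (propagate distance d=6): x=2628/265 (≈9.9170) theta=321/1060 (≈0.3028)
After 6 (thin lens f=31): x=2628/265 (≈9.9170) theta=-561/32860 (≈-0.0171)
After 7 (propagate distance d=7): x=64389/6572 (≈9.7975) theta=-561/32860 (≈-0.0171)
After 8 (curved mirror R=63): x=64389/6572 (≈9.7975) theta=-226411/690060 (≈-0.3281)
After 9 (propagate distance d=49 (to screen)): x=-309521/49290 (≈-6.2796) theta=-226411/690060 (≈-0.3281)
Rounded to 4 decimal places: x = -6.2796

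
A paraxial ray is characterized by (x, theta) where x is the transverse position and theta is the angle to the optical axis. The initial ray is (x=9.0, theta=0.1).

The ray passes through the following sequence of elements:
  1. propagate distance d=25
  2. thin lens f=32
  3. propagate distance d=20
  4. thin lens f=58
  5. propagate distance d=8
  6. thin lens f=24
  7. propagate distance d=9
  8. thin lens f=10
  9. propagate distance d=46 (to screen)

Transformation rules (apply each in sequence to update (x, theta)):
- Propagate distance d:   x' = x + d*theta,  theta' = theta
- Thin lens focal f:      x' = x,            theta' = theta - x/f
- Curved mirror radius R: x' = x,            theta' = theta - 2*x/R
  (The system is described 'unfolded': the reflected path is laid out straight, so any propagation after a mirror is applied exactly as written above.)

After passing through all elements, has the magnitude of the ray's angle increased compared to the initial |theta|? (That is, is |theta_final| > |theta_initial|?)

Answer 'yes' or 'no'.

Answer: yes

Derivation:
Initial: x=9.0000 theta=0.1000
After 1 (propagate distance d=25): x=11.5000 theta=0.1000
After 2 (thin lens f=32): x=11.5000 theta=-83/320 (≈-0.2594)
After 3 (propagate distance d=20): x=6.3125 theta=-83/320 (≈-0.2594)
After 4 (thin lens f=58): x=6.3125 theta=-3417/9280 (≈-0.3682)
After 5 (propagate distance d=8): x=7811/2320 (≈3.3668) theta=-3417/9280 (≈-0.3682)
After 6 (thin lens f=24): x=7811/2320 (≈3.3668) theta=-28313/55680 (≈-0.5085)
After 7 (propagate distance d=9): x=-22451/18560 (≈-1.2096) theta=-28313/55680 (≈-0.5085)
After 8 (thin lens f=10): x=-22451/18560 (≈-1.2096) theta=-215777/556800 (≈-0.3875)
After 9 (propagate distance d=46 (to screen)): x=-1324909/69600 (≈-19.0360) theta=-215777/556800 (≈-0.3875)
|theta_initial|=0.1000 |theta_final|=215777/556800 (≈0.3875) -> increased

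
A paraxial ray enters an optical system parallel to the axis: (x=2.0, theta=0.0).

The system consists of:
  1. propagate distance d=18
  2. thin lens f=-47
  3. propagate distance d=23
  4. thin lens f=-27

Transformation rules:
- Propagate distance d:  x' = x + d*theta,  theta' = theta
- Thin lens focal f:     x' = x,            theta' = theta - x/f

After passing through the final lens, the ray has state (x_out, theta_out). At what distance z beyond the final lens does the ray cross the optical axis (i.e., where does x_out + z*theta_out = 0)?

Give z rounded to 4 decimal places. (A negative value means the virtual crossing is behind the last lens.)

Initial: x=2.0000 theta=0.0000
After 1 (propagate distance d=18): x=2.0000 theta=0.0000
After 2 (thin lens f=-47): x=2.0000 theta=2/47 (≈0.0426)
After 3 (propagate distance d=23): x=140/47 (≈2.9787) theta=2/47 (≈0.0426)
After 4 (thin lens f=-27): x=140/47 (≈2.9787) theta=194/1269 (≈0.1529)
z_focus = -x_out/theta_out = -(140/47)/(194/1269) = -1890/97 ≈ -19.4845
Rounded to 4 decimal places: z = -19.4845

Answer: -19.4845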